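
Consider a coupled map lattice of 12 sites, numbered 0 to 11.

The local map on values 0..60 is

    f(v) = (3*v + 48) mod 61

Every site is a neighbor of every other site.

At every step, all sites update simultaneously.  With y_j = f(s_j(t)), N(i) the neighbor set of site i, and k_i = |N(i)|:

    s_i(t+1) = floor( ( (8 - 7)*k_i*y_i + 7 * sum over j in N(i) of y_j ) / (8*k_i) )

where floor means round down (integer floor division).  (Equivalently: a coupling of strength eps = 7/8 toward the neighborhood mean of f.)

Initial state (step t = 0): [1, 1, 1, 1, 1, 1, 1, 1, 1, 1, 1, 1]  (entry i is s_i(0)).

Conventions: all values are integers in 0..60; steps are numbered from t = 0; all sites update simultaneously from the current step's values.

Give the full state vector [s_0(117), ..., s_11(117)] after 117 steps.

Simulating step by step:
t=0: [1, 1, 1, 1, 1, 1, 1, 1, 1, 1, 1, 1]
t=1: [51, 51, 51, 51, 51, 51, 51, 51, 51, 51, 51, 51]
t=2: [18, 18, 18, 18, 18, 18, 18, 18, 18, 18, 18, 18]
t=3: [41, 41, 41, 41, 41, 41, 41, 41, 41, 41, 41, 41]
t=4: [49, 49, 49, 49, 49, 49, 49, 49, 49, 49, 49, 49]
t=5: [12, 12, 12, 12, 12, 12, 12, 12, 12, 12, 12, 12]
t=6: [23, 23, 23, 23, 23, 23, 23, 23, 23, 23, 23, 23]
t=7: [56, 56, 56, 56, 56, 56, 56, 56, 56, 56, 56, 56]
t=8: [33, 33, 33, 33, 33, 33, 33, 33, 33, 33, 33, 33]
t=9: [25, 25, 25, 25, 25, 25, 25, 25, 25, 25, 25, 25]
t=10: [1, 1, 1, 1, 1, 1, 1, 1, 1, 1, 1, 1]

Answer: [56, 56, 56, 56, 56, 56, 56, 56, 56, 56, 56, 56]
Key observation: The state at step 0, [1, 1, 1, 1, 1, 1, 1, 1, 1, 1, 1, 1], reappears at step 10: the system is in a cycle of period 10 from step 0 on.  Therefore the state at step 117 equals the state at step 0 + ((117 - 0) mod 10) = 7, which is [56, 56, 56, 56, 56, 56, 56, 56, 56, 56, 56, 56].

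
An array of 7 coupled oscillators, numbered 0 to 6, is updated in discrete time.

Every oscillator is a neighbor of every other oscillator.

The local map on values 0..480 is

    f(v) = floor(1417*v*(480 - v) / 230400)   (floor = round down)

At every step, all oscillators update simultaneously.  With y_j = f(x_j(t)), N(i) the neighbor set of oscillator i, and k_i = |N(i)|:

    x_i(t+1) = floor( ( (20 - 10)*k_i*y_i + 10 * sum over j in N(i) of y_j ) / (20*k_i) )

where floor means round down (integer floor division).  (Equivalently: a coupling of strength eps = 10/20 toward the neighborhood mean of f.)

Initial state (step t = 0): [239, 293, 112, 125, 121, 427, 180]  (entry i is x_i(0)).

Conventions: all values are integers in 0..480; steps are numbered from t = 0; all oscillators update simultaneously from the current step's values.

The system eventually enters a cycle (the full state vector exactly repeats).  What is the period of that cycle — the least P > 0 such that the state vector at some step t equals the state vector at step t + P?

Answer: 2
Key observation: The state at step 22, [324, 324, 324, 324, 324, 324, 324], reappears at step 24 — and no state repeats earlier — so the cycle the system enters has period 2.

Derivation:
t=0: [239, 293, 112, 125, 121, 427, 180]
t=1: [310, 302, 268, 276, 274, 220, 301]
t=2: [333, 335, 343, 342, 342, 344, 336]
t=3: [296, 295, 291, 291, 291, 290, 294]
t=4: [335, 336, 337, 337, 337, 337, 336]
t=5: [297, 296, 296, 296, 296, 296, 296]
t=6: [334, 334, 334, 334, 334, 334, 334]
t=7: [299, 299, 299, 299, 299, 299, 299]
t=8: [332, 332, 332, 332, 332, 332, 332]
t=9: [302, 302, 302, 302, 302, 302, 302]
t=10: [330, 330, 330, 330, 330, 330, 330]
t=11: [304, 304, 304, 304, 304, 304, 304]
t=12: [329, 329, 329, 329, 329, 329, 329]
t=13: [305, 305, 305, 305, 305, 305, 305]
t=14: [328, 328, 328, 328, 328, 328, 328]
t=15: [306, 306, 306, 306, 306, 306, 306]
t=16: [327, 327, 327, 327, 327, 327, 327]
t=17: [307, 307, 307, 307, 307, 307, 307]
t=18: [326, 326, 326, 326, 326, 326, 326]
t=19: [308, 308, 308, 308, 308, 308, 308]
t=20: [325, 325, 325, 325, 325, 325, 325]
t=21: [309, 309, 309, 309, 309, 309, 309]
t=22: [324, 324, 324, 324, 324, 324, 324]
t=23: [310, 310, 310, 310, 310, 310, 310]
t=24: [324, 324, 324, 324, 324, 324, 324]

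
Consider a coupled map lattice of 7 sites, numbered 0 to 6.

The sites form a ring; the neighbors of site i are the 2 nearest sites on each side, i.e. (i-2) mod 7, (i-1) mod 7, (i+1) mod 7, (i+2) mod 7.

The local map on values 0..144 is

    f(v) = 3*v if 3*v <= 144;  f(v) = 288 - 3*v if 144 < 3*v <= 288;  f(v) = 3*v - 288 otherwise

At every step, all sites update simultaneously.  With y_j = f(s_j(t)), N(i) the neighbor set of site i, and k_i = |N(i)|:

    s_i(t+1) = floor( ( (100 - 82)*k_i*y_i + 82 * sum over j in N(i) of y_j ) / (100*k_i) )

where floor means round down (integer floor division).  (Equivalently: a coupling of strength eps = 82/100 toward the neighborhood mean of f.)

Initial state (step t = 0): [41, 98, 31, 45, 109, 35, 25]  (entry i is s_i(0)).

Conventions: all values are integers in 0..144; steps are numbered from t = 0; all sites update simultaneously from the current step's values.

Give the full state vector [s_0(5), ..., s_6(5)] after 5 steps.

Simulating step by step:
t=0: [41, 98, 31, 45, 109, 35, 25]
t=1: [79, 88, 78, 74, 90, 95, 69]
t=2: [42, 55, 42, 32, 45, 44, 34]
t=3: [121, 114, 121, 123, 117, 117, 124]
t=4: [70, 74, 69, 66, 73, 73, 67]
t=5: [76, 80, 76, 74, 79, 78, 73]

Answer: [76, 80, 76, 74, 79, 78, 73]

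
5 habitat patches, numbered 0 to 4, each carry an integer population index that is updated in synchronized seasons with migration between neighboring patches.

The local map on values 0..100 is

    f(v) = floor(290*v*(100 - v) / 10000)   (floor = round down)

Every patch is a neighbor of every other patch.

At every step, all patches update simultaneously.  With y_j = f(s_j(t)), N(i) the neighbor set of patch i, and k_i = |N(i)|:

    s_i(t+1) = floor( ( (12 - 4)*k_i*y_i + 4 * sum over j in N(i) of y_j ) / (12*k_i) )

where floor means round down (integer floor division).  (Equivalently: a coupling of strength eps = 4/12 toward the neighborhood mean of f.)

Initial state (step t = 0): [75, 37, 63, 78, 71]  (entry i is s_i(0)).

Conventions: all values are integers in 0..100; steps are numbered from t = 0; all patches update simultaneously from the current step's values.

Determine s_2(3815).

Simulating step by step:
t=0: [75, 37, 63, 78, 71]
t=1: [56, 63, 63, 53, 59]
t=2: [70, 68, 68, 70, 69]
t=3: [60, 62, 62, 60, 61]
t=4: [68, 68, 68, 68, 68]
t=5: [63, 63, 63, 63, 63]
t=6: [67, 67, 67, 67, 67]
t=7: [64, 64, 64, 64, 64]
t=8: [66, 66, 66, 66, 66]
t=9: [65, 65, 65, 65, 65]
t=10: [65, 65, 65, 65, 65]

Answer: s_2(3815) = 65
Key observation: The state at step 9, [65, 65, 65, 65, 65], reappears at step 10: the system is in a cycle of period 1 from step 9 on.  Therefore the state at step 3815 equals the state at step 9 + ((3815 - 9) mod 1) = 9, which is [65, 65, 65, 65, 65].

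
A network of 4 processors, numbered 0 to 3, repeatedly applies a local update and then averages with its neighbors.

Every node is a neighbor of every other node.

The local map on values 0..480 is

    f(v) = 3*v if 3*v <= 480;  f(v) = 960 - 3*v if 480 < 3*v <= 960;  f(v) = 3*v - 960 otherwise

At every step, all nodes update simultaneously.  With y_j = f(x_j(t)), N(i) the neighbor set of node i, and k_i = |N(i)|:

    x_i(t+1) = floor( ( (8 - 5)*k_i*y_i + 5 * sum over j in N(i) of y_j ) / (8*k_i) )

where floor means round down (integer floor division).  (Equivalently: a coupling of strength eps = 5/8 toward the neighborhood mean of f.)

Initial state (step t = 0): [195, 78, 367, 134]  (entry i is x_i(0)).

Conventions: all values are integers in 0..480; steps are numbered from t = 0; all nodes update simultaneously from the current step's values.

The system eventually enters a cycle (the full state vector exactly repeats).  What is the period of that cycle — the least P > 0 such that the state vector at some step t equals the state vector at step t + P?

Answer: 12
Key observation: The state at step 18, [378, 378, 378, 379], reappears at step 30 — and no state repeats earlier — so the cycle the system enters has period 12.

Derivation:
t=0: [195, 78, 367, 134]
t=1: [302, 279, 263, 307]
t=2: [89, 101, 109, 87]
t=3: [285, 291, 295, 284]
t=4: [95, 92, 90, 96]
t=5: [280, 279, 278, 281]
t=6: [121, 121, 122, 120]
t=7: [363, 363, 363, 362]
t=8: [128, 128, 128, 127]
t=9: [383, 383, 383, 382]
t=10: [188, 188, 188, 187]
t=11: [396, 396, 396, 397]
t=12: [228, 228, 228, 229]
t=13: [275, 275, 275, 274]
t=14: [135, 135, 135, 136]
t=15: [405, 405, 405, 406]
t=16: [255, 255, 255, 256]
t=17: [194, 194, 194, 193]
t=18: [378, 378, 378, 379]
t=19: [174, 174, 174, 175]
t=20: [437, 437, 437, 436]
t=21: [350, 350, 350, 349]
t=22: [89, 89, 89, 88]
t=23: [266, 266, 266, 265]
t=24: [162, 162, 162, 163]
t=25: [473, 473, 473, 472]
t=26: [458, 458, 458, 457]
t=27: [413, 413, 413, 412]
t=28: [278, 278, 278, 277]
t=29: [126, 126, 126, 127]
t=30: [378, 378, 378, 379]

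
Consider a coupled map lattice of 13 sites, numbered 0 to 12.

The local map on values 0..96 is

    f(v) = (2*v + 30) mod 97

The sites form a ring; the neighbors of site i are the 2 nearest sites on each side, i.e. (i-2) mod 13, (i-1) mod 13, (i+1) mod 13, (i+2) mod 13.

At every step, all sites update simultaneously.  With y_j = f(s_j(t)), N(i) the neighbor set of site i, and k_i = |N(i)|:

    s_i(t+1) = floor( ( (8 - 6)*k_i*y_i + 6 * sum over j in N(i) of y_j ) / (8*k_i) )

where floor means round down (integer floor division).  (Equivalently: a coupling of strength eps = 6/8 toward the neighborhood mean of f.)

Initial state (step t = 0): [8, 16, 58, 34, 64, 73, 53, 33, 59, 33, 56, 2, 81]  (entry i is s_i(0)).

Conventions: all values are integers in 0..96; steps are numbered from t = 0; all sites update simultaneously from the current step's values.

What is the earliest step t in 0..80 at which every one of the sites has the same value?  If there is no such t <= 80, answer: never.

Answer: 28
Key observation: Synchronization is absorbing here: once all sites are equal they stay equal, and step 28 is the first all-equal step.

Derivation:
t=0: [8, 16, 58, 34, 64, 73, 53, 33, 59, 33, 56, 2, 81]  (not all equal)
t=1: [56, 51, 44, 47, 46, 56, 63, 73, 64, 66, 63, 61, 58]  (not all equal)
t=2: [41, 35, 30, 30, 34, 46, 54, 62, 64, 63, 57, 54, 48]  (not all equal)
t=3: [34, 42, 42, 44, 46, 41, 37, 49, 53, 53, 47, 38, 27]  (not all equal)
t=4: [24, 27, 16, 19, 17, 19, 22, 26, 29, 29, 38, 30, 31]  (not all equal)
t=5: [81, 77, 70, 69, 67, 71, 75, 80, 69, 72, 69, 72, 71]  (not all equal)
t=6: [82, 80, 78, 74, 73, 77, 78, 80, 78, 77, 74, 78, 80]  (not all equal)
t=7: [68, 72, 69, 85, 84, 85, 87, 89, 87, 87, 87, 71, 72]  (not all equal)
t=8: [73, 61, 47, 31, 18, 7, 8, 10, 10, 22, 34, 49, 62]  (not all equal)
t=9: [51, 61, 61, 59, 55, 58, 50, 52, 44, 43, 40, 47, 45]  (not all equal)
t=10: [38, 44, 48, 50, 46, 43, 36, 32, 24, 23, 20, 23, 30]  (not all equal)
t=11: [42, 35, 23, 25, 22, 34, 41, 56, 65, 78, 77, 64, 55]  (not all equal)
t=12: [38, 41, 51, 48, 50, 40, 38, 42, 60, 70, 69, 59, 42]  (not all equal)
t=13: [24, 20, 24, 25, 24, 19, 24, 32, 45, 54, 54, 44, 31]  (not all equal)
t=14: [68, 79, 76, 75, 76, 78, 68, 62, 53, 43, 43, 52, 62]  (not all equal)
t=15: [67, 77, 82, 86, 82, 77, 67, 54, 40, 33, 33, 40, 54]  (not all equal)
t=16: [43, 43, 30, 34, 30, 43, 43, 59, 59, 54, 54, 59, 59]  (not all equal)
t=17: [44, 34, 46, 41, 46, 34, 44, 37, 41, 46, 46, 41, 37]  (not all equal)
t=18: [14, 13, 17, 13, 17, 13, 14, 13, 18, 17, 17, 18, 13]  (not all equal)
t=19: [59, 57, 59, 59, 59, 57, 59, 59, 61, 63, 63, 61, 59]  (not all equal)
t=20: [51, 50, 50, 49, 50, 50, 51, 52, 55, 56, 56, 55, 52]  (not all equal)
t=21: [36, 33, 33, 32, 33, 33, 36, 38, 41, 42, 42, 41, 38]  (not all equal)
t=22: [41, 62, 78, 95, 78, 62, 41, 27, 12, 14, 14, 12, 27]  (not all equal)
t=23: [57, 54, 57, 61, 57, 54, 57, 55, 53, 61, 61, 53, 55]  (not all equal)
t=24: [43, 46, 47, 46, 47, 46, 43, 44, 47, 46, 46, 47, 44]  (not all equal)
t=25: [23, 23, 24, 25, 24, 23, 23, 23, 23, 25, 25, 23, 23]  (not all equal)
t=26: [76, 77, 77, 77, 77, 77, 76, 76, 77, 77, 77, 77, 76]  (not all equal)
t=27: [86, 86, 86, 87, 86, 86, 86, 86, 86, 86, 86, 86, 86]  (not all equal)
t=28: [8, 8, 8, 8, 8, 8, 8, 8, 8, 8, 8, 8, 8]  (all equal)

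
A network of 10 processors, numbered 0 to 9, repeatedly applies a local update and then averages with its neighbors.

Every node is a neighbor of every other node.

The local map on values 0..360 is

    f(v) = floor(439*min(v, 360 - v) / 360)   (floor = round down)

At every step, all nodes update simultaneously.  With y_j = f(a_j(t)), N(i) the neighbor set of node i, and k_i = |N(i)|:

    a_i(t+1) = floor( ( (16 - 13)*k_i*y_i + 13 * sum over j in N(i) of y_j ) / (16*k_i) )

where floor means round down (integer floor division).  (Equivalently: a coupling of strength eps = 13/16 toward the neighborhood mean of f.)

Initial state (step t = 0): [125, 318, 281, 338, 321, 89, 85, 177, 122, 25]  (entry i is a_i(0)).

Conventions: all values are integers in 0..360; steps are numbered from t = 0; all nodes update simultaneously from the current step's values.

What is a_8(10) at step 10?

Answer: a_8(10) = 180

Derivation:
t=0: [125, 318, 281, 338, 321, 89, 85, 177, 122, 25]
t=1: [102, 93, 97, 90, 92, 98, 98, 109, 102, 91]
t=2: [118, 117, 118, 117, 117, 118, 118, 119, 118, 117]
t=3: [142, 142, 142, 142, 142, 142, 142, 143, 142, 142]
t=4: [173, 173, 173, 173, 173, 173, 173, 173, 173, 173]
t=5: [210, 210, 210, 210, 210, 210, 210, 210, 210, 210]
t=6: [182, 182, 182, 182, 182, 182, 182, 182, 182, 182]
t=7: [217, 217, 217, 217, 217, 217, 217, 217, 217, 217]
t=8: [174, 174, 174, 174, 174, 174, 174, 174, 174, 174]
t=9: [212, 212, 212, 212, 212, 212, 212, 212, 212, 212]
t=10: [180, 180, 180, 180, 180, 180, 180, 180, 180, 180]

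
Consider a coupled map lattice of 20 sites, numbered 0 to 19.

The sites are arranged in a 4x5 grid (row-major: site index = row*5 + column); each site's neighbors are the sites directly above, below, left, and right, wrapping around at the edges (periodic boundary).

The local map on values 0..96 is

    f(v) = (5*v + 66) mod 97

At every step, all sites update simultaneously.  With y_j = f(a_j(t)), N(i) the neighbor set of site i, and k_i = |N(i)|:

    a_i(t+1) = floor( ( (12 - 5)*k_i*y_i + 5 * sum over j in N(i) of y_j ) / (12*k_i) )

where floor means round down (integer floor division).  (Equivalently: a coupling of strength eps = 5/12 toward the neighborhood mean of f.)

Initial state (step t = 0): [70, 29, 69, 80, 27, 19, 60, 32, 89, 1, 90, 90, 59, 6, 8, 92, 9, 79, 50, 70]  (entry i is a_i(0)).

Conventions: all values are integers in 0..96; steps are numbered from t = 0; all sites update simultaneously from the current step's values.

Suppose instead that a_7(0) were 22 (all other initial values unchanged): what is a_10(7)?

Answer: a_10(7) = 62
Key observation: This trace re-runs the system from the modified initial state.

Derivation:
t=0: [70, 29, 69, 80, 27, 19, 60, 22, 89, 1, 90, 90, 59, 6, 8, 92, 9, 79, 50, 70]
t=1: [29, 24, 39, 53, 25, 58, 63, 66, 48, 52, 33, 37, 69, 69, 28, 34, 25, 56, 43, 24]
t=2: [40, 79, 59, 50, 73, 56, 75, 24, 19, 39, 39, 58, 28, 27, 26, 49, 80, 60, 72, 76]
t=3: [61, 71, 68, 36, 48, 59, 60, 72, 56, 56, 53, 59, 31, 16, 21, 40, 69, 64, 39, 44]
t=4: [66, 39, 33, 46, 37, 66, 65, 40, 52, 54, 53, 58, 42, 51, 67, 66, 41, 69, 69, 77]
t=5: [19, 52, 38, 18, 45, 14, 23, 58, 36, 38, 33, 58, 67, 33, 26, 24, 61, 36, 26, 47]
t=6: [54, 50, 58, 46, 20, 48, 70, 59, 53, 45, 41, 60, 30, 28, 16, 71, 71, 46, 17, 15]
t=7: [41, 32, 48, 26, 50, 24, 35, 56, 32, 18, 62, 60, 29, 24, 42, 39, 33, 21, 38, 47]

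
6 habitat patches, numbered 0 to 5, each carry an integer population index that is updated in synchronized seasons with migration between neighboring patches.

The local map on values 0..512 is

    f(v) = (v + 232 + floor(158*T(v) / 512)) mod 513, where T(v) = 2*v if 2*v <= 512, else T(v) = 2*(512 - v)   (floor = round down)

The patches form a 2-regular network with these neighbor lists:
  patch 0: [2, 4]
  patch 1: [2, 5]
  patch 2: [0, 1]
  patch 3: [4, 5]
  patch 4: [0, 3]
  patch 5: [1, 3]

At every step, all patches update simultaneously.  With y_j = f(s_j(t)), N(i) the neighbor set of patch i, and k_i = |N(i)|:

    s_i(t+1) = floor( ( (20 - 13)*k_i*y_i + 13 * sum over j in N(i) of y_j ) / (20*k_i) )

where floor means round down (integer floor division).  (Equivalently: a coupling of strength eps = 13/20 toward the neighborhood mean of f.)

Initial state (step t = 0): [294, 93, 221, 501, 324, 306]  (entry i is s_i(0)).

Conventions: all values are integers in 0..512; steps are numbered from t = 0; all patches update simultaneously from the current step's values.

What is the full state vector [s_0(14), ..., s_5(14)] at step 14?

Answer: [486, 482, 485, 481, 484, 480]

Derivation:
t=0: [294, 93, 221, 501, 324, 306]
t=1: [127, 207, 198, 180, 176, 250]
t=2: [166, 71, 172, 44, 146, 63]
t=3: [492, 395, 453, 366, 424, 327]
t=4: [209, 184, 205, 177, 198, 173]
t=5: [48, 187, 40, 180, 33, 185]
t=6: [296, 109, 210, 101, 203, 16]
t=7: [85, 245, 201, 237, 192, 350]
t=8: [152, 109, 172, 99, 163, 129]
t=9: [493, 451, 466, 441, 455, 414]
t=10: [215, 204, 214, 201, 211, 200]
t=11: [63, 51, 59, 48, 56, 44]
t=12: [327, 314, 324, 311, 321, 308]
t=13: [158, 155, 158, 154, 157, 153]
t=14: [486, 482, 485, 481, 484, 480]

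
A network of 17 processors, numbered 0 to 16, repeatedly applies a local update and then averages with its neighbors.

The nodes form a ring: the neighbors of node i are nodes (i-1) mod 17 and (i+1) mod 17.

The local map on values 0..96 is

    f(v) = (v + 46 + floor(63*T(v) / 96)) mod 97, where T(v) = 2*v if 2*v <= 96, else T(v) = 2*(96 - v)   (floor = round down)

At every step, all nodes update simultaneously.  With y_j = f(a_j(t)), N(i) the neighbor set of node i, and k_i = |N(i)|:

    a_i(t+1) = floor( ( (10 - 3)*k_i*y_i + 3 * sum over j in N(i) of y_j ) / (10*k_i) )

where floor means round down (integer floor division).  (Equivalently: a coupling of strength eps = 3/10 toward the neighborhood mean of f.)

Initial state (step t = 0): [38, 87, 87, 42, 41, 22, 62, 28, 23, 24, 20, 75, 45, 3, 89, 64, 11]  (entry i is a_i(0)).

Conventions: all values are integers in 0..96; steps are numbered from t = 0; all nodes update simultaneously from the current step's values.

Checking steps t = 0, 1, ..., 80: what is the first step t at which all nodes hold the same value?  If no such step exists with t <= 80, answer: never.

Answer: 6
Key observation: Synchronization is absorbing here: once all nodes are equal they stay equal, and step 6 is the first all-equal step.

Derivation:
t=0: [38, 87, 87, 42, 41, 22, 62, 28, 23, 24, 20, 75, 45, 3, 89, 64, 11]  (not all equal)
t=1: [42, 45, 46, 45, 51, 81, 54, 17, 3, 16, 72, 57, 52, 51, 48, 56, 63]  (not all equal)
t=2: [48, 52, 54, 54, 56, 51, 60, 76, 61, 73, 57, 56, 58, 59, 59, 57, 53]  (not all equal)
t=3: [59, 58, 58, 57, 57, 58, 55, 52, 53, 53, 56, 56, 56, 56, 56, 57, 58]  (not all equal)
t=4: [56, 56, 56, 56, 56, 56, 57, 57, 58, 57, 57, 57, 57, 57, 57, 56, 56]  (not all equal)
t=5: [57, 57, 57, 57, 57, 57, 57, 56, 56, 56, 57, 57, 57, 57, 57, 57, 57]  (not all equal)
t=6: [57, 57, 57, 57, 57, 57, 57, 57, 57, 57, 57, 57, 57, 57, 57, 57, 57]  (all equal)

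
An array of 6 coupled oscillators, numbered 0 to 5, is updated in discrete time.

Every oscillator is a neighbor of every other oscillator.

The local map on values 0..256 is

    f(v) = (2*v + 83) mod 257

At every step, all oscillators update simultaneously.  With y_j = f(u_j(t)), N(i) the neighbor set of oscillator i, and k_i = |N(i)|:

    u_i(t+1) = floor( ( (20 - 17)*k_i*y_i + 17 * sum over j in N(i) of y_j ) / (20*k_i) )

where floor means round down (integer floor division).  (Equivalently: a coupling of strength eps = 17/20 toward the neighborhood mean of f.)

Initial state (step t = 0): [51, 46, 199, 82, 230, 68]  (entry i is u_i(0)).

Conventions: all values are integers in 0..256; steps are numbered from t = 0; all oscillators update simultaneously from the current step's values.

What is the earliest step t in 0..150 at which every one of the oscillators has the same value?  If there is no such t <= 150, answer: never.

Answer: 2
Key observation: Synchronization is absorbing here: once all oscillators are equal they stay equal, and step 2 is the first all-equal step.

Derivation:
t=0: [51, 46, 199, 82, 230, 68]  (not all equal)
t=1: [179, 179, 178, 178, 182, 179]  (not all equal)
t=2: [184, 184, 184, 184, 184, 184]  (all equal)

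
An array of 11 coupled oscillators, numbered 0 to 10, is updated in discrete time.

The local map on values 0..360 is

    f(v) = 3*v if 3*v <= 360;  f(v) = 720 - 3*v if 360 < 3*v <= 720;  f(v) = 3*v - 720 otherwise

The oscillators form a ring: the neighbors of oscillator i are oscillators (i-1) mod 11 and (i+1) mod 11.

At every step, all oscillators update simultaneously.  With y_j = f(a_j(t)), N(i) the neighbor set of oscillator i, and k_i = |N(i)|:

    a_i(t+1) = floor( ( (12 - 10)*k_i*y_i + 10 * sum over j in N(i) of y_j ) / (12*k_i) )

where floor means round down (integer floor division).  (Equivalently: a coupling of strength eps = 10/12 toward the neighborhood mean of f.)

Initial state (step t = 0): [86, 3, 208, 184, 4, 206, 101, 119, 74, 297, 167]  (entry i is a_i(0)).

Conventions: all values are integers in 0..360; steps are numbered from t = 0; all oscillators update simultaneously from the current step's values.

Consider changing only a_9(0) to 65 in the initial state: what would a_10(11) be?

Answer: a_10(11) = 267
Key observation: This trace re-runs the system from the modified initial state.

Derivation:
t=0: [86, 3, 208, 184, 4, 206, 101, 119, 74, 65, 167]
t=1: [138, 149, 89, 73, 114, 148, 241, 278, 267, 216, 225]
t=2: [183, 284, 249, 290, 263, 189, 163, 54, 91, 64, 165]
t=3: [177, 104, 122, 65, 137, 150, 169, 237, 193, 239, 188]
t=4: [226, 278, 270, 308, 245, 262, 151, 149, 28, 124, 106]
t=5: [187, 74, 147, 77, 115, 128, 185, 191, 272, 225, 215]
t=6: [150, 219, 235, 298, 293, 268, 228, 133, 96, 78, 97]
t=7: [192, 129, 101, 101, 134, 95, 174, 188, 279, 280, 258]
t=8: [185, 241, 315, 309, 298, 262, 216, 157, 134, 91, 119]
t=9: [177, 163, 125, 200, 142, 113, 143, 204, 270, 326, 242]
t=10: [130, 261, 203, 286, 240, 300, 234, 176, 167, 83, 187]
t=11: [147, 194, 102, 69, 132, 37, 158, 130, 220, 199, 267]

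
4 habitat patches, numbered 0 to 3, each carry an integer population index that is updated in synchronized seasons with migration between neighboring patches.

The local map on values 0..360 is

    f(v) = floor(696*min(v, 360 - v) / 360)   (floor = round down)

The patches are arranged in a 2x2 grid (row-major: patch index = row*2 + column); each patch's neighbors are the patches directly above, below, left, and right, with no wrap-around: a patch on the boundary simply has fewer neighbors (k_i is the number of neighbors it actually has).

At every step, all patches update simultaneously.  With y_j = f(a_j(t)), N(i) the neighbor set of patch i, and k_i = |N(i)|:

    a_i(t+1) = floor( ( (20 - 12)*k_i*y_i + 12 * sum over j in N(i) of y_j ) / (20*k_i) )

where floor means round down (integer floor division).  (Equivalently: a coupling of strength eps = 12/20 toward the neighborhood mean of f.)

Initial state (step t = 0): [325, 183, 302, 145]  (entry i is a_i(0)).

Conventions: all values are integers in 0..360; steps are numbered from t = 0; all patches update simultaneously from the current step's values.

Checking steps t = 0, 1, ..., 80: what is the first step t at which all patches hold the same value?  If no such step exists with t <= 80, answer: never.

Answer: 20
Key observation: Synchronization is absorbing here: once all patches are equal they stay equal, and step 20 is the first all-equal step.

Derivation:
t=0: [325, 183, 302, 145]  (not all equal)
t=1: [163, 240, 148, 248]  (not all equal)
t=2: [281, 252, 273, 241]  (not all equal)
t=3: [173, 197, 181, 204]  (not all equal)
t=4: [331, 316, 328, 318]  (not all equal)
t=5: [66, 75, 65, 76]  (not all equal)
t=6: [131, 139, 131, 139]  (not all equal)
t=7: [257, 263, 257, 263]  (not all equal)
t=8: [195, 190, 195, 190]  (not all equal)
t=9: [321, 325, 321, 325]  (not all equal)
t=10: [72, 69, 72, 69]  (not all equal)
t=11: [137, 134, 137, 134]  (not all equal)
t=12: [262, 260, 262, 260]  (not all equal)
t=13: [190, 191, 190, 191]  (not all equal)
t=14: [327, 326, 327, 326]  (not all equal)
t=15: [63, 64, 63, 64]  (not all equal)
t=16: [121, 122, 121, 122]  (not all equal)
t=17: [233, 234, 233, 234]  (not all equal)
t=18: [244, 243, 244, 243]  (not all equal)
t=19: [224, 225, 224, 225]  (not all equal)
t=20: [261, 261, 261, 261]  (all equal)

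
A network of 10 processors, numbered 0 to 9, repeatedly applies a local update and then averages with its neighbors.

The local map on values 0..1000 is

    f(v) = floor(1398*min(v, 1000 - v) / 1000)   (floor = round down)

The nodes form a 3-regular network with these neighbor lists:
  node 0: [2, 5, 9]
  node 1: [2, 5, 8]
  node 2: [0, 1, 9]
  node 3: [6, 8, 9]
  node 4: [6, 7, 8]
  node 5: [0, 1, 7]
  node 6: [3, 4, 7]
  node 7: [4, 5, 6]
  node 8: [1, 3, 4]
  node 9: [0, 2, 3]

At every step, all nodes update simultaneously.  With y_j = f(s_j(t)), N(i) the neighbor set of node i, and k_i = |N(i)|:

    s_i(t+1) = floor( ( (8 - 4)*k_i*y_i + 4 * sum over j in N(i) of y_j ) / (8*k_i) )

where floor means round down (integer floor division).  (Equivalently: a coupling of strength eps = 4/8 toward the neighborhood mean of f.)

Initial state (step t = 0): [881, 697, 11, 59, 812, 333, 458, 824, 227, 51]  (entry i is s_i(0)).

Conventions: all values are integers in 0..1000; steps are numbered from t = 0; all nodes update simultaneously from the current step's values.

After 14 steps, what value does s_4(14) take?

Answer: s_4(14) = 492

Derivation:
t=0: [881, 697, 11, 59, 812, 333, 458, 824, 227, 51]
t=1: [174, 344, 117, 212, 331, 371, 418, 350, 286, 79]
t=2: [253, 420, 220, 330, 476, 461, 499, 505, 405, 172]
t=3: [375, 546, 350, 481, 658, 594, 651, 680, 568, 306]
t=4: [509, 593, 508, 588, 495, 551, 509, 478, 598, 494]
t=5: [677, 596, 667, 610, 665, 633, 665, 668, 586, 669]
t=6: [465, 541, 478, 523, 485, 503, 480, 473, 551, 474]
t=7: [662, 652, 659, 659, 665, 672, 669, 671, 644, 661]
t=8: [470, 481, 476, 476, 470, 465, 464, 460, 486, 473]
t=9: [657, 668, 664, 663, 656, 653, 651, 647, 671, 661]
t=10: [477, 467, 470, 472, 479, 481, 484, 488, 465, 473]
t=11: [664, 655, 658, 660, 669, 669, 673, 677, 655, 660]
t=12: [470, 478, 476, 473, 462, 464, 459, 455, 477, 474]
t=13: [657, 663, 663, 658, 646, 650, 644, 640, 662, 661]
t=14: [478, 474, 472, 479, 492, 486, 494, 498, 476, 474]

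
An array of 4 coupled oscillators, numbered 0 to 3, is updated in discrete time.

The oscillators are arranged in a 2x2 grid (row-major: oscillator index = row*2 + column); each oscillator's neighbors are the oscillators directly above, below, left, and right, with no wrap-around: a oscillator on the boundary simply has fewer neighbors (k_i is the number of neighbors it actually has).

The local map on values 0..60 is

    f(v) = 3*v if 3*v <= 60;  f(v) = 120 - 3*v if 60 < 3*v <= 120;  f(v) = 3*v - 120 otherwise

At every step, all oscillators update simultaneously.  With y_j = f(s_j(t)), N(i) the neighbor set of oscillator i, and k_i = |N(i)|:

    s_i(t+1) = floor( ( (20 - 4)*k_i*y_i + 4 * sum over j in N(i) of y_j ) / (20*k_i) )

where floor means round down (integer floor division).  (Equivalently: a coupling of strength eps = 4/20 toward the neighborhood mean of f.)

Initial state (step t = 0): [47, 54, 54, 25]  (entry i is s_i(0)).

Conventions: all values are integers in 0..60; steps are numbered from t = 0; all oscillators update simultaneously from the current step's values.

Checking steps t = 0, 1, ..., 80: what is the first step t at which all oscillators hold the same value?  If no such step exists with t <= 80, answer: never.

Simulating step by step:
t=0: [47, 54, 54, 25]  (not all equal)
t=1: [25, 40, 40, 44]  (not all equal)
t=2: [36, 5, 5, 9]  (not all equal)
t=3: [12, 15, 15, 24]  (not all equal)
t=4: [37, 44, 44, 47]  (not all equal)
t=5: [9, 12, 12, 19]  (not all equal)
t=6: [28, 37, 37, 52]  (not all equal)
t=7: [30, 14, 14, 30]  (not all equal)
t=8: [32, 39, 39, 32]  (not all equal)
t=9: [19, 7, 7, 19]  (not all equal)
t=10: [49, 28, 28, 49]  (not all equal)
t=11: [28, 34, 34, 28]  (not all equal)
t=12: [32, 21, 21, 32]  (not all equal)
t=13: [30, 50, 50, 30]  (not all equal)
t=14: [30, 30, 30, 30]  (all equal)

Answer: 14
Key observation: Synchronization is absorbing here: once all oscillators are equal they stay equal, and step 14 is the first all-equal step.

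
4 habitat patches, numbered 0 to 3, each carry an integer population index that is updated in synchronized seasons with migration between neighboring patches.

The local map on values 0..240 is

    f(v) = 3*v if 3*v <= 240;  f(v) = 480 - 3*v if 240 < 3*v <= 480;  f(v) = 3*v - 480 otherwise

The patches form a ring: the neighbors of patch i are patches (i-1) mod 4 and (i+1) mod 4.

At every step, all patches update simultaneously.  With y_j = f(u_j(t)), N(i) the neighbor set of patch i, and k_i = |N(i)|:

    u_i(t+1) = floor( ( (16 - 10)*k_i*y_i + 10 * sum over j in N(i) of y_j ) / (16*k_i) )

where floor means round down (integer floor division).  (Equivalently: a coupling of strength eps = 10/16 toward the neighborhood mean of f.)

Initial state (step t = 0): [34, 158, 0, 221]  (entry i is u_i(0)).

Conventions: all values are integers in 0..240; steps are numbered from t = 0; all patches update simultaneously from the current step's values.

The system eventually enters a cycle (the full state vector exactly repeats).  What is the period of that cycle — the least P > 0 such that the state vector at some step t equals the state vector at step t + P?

Simulating step by step:
t=0: [34, 158, 0, 221]
t=1: [97, 34, 59, 100]
t=2: [159, 152, 154, 181]
t=3: [28, 15, 33, 30]
t=4: [73, 74, 79, 90]
t=5: [217, 225, 223, 221]
t=6: [182, 185, 189, 181]
t=7: [67, 75, 75, 71]
t=8: [212, 217, 221, 213]
t=9: [161, 170, 171, 165]
t=10: [15, 22, 26, 16]
t=11: [52, 63, 64, 56]
t=12: [170, 179, 183, 171]
t=13: [39, 52, 54, 43]
t=14: [132, 145, 149, 135]
t=15: [69, 53, 49, 64]
t=16: [187, 170, 164, 182]
t=17: [60, 40, 34, 53]
t=18: [154, 133, 125, 147]
t=19: [44, 68, 76, 53]
t=20: [162, 189, 198, 172]
t=21: [40, 70, 81, 51]
t=22: [158, 190, 202, 168]
t=23: [37, 75, 82, 50]
t=24: [158, 192, 204, 164]
t=25: [36, 79, 83, 47]
t=26: [158, 194, 204, 158]
t=27: [36, 81, 83, 45]
t=28: [156, 194, 202, 156]
t=29: [40, 81, 82, 47]
t=30: [163, 199, 205, 163]
t=31: [42, 88, 90, 48]
t=32: [159, 186, 191, 159]
t=33: [26, 59, 60, 31]
t=34: [113, 147, 151, 115]
t=35: [107, 67, 64, 103]
t=36: [175, 185, 188, 173]
t=37: [52, 68, 67, 54]
t=38: [172, 188, 189, 172]
t=39: [51, 69, 70, 51]
t=40: [169, 191, 191, 170]
t=41: [48, 72, 73, 48]
t=42: [166, 194, 194, 167]
t=43: [45, 75, 76, 45]
t=44: [163, 197, 198, 164]
t=45: [41, 80, 81, 42]
t=46: [160, 202, 203, 159]
t=47: [40, 87, 88, 41]
t=48: [151, 187, 187, 151]
t=49: [43, 64, 64, 43]
t=50: [148, 172, 172, 148]
t=51: [36, 36, 36, 36]
t=52: [108, 108, 108, 108]
t=53: [156, 156, 156, 156]
t=54: [12, 12, 12, 12]
t=55: [36, 36, 36, 36]

Answer: 4
Key observation: The state at step 51, [36, 36, 36, 36], reappears at step 55 — and no state repeats earlier — so the cycle the system enters has period 4.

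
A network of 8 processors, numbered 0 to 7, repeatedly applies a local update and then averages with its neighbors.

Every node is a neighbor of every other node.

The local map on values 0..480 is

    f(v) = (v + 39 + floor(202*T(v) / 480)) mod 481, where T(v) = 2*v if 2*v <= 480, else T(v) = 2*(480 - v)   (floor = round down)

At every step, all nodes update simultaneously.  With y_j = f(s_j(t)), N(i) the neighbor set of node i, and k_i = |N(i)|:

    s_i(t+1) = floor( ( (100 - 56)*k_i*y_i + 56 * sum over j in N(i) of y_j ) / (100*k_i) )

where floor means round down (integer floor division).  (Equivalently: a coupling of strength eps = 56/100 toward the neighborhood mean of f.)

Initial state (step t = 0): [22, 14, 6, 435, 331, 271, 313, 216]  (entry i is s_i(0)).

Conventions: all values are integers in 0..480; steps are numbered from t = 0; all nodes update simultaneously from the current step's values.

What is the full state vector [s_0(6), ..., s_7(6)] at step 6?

Answer: [291, 291, 291, 291, 291, 291, 291, 177]

Derivation:
t=0: [22, 14, 6, 435, 331, 271, 313, 216]
t=1: [83, 78, 73, 65, 60, 56, 59, 212]
t=2: [194, 191, 187, 182, 179, 176, 178, 280]
t=3: [354, 352, 349, 346, 344, 342, 343, 213]
t=4: [50, 49, 49, 49, 49, 49, 49, 198]
t=5: [151, 151, 151, 151, 151, 151, 151, 249]
t=6: [291, 291, 291, 291, 291, 291, 291, 177]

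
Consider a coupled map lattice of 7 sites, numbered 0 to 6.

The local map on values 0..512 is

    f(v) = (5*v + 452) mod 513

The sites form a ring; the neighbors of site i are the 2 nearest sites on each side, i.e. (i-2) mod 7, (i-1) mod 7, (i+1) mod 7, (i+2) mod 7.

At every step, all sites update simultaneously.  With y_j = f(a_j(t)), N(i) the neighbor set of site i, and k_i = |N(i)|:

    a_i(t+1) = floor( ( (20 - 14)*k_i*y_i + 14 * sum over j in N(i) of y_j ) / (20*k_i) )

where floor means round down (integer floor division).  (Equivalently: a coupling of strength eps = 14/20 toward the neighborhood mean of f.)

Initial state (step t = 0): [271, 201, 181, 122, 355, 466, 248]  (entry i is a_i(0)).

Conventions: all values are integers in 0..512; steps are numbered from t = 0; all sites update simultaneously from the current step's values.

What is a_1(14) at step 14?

Answer: a_1(14) = 142

Derivation:
t=0: [271, 201, 181, 122, 355, 466, 248]
t=1: [278, 267, 258, 212, 181, 175, 236]
t=2: [238, 264, 300, 335, 288, 302, 234]
t=3: [232, 187, 257, 271, 279, 234, 219]
t=4: [135, 204, 236, 246, 189, 139, 146]
t=5: [173, 220, 213, 223, 201, 171, 228]
t=6: [233, 154, 280, 221, 278, 224, 193]
t=7: [186, 198, 198, 153, 223, 148, 224]
t=8: [287, 299, 298, 236, 149, 156, 178]
t=9: [337, 325, 299, 235, 229, 224, 293]
t=10: [173, 175, 167, 118, 176, 116, 148]
t=11: [215, 218, 238, 157, 170, 138, 208]
t=12: [270, 225, 204, 150, 239, 289, 296]
t=13: [295, 235, 236, 219, 272, 271, 252]
t=14: [225, 142, 160, 128, 176, 227, 229]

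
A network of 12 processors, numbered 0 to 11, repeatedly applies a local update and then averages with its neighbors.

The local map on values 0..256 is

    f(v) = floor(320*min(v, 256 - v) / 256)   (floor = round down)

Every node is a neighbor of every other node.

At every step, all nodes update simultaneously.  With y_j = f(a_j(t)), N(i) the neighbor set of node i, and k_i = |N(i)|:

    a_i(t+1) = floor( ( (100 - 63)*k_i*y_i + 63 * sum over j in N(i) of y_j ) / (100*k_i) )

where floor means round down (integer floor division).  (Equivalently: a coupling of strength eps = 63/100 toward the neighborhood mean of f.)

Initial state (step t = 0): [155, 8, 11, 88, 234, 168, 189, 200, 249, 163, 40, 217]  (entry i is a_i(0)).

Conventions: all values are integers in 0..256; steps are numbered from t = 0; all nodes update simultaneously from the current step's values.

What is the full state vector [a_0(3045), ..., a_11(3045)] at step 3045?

Answer: [156, 156, 156, 156, 156, 156, 156, 156, 156, 156, 156, 156]
Key observation: The state at step 7, [156, 156, 156, 156, 156, 156, 156, 156, 156, 156, 156, 156], reappears at step 9: the system is in a cycle of period 2 from step 7 on.  Therefore the state at step 3045 equals the state at step 7 + ((3045 - 7) mod 2) = 7, which is [156, 156, 156, 156, 156, 156, 156, 156, 156, 156, 156, 156].

Derivation:
t=0: [155, 8, 11, 88, 234, 168, 189, 200, 249, 163, 40, 217]
t=1: [83, 47, 48, 78, 52, 78, 70, 66, 46, 80, 59, 59]
t=2: [86, 72, 73, 84, 74, 84, 81, 80, 72, 85, 77, 77]
t=3: [100, 95, 95, 100, 96, 100, 99, 98, 95, 100, 97, 97]
t=4: [122, 120, 120, 122, 121, 122, 122, 121, 120, 122, 121, 121]
t=5: [151, 150, 150, 151, 151, 151, 151, 151, 150, 151, 151, 151]
t=6: [131, 131, 131, 131, 131, 131, 131, 131, 131, 131, 131, 131]
t=7: [156, 156, 156, 156, 156, 156, 156, 156, 156, 156, 156, 156]
t=8: [125, 125, 125, 125, 125, 125, 125, 125, 125, 125, 125, 125]
t=9: [156, 156, 156, 156, 156, 156, 156, 156, 156, 156, 156, 156]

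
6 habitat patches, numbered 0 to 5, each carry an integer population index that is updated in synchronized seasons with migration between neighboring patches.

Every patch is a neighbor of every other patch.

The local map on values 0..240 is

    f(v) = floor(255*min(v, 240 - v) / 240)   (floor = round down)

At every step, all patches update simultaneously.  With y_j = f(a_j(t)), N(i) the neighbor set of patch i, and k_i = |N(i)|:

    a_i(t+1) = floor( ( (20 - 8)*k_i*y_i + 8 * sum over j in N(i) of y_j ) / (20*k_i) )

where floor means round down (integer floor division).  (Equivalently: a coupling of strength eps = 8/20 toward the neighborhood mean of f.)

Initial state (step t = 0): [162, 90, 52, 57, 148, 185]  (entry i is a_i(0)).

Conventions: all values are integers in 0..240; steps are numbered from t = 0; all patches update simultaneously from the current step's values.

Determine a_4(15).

Answer: a_4(15) = 124

Derivation:
t=0: [162, 90, 52, 57, 148, 185]
t=1: [78, 85, 64, 66, 86, 65]
t=2: [80, 84, 72, 74, 84, 73]
t=3: [83, 85, 79, 80, 85, 79]
t=4: [87, 88, 84, 85, 88, 84]
t=5: [91, 92, 89, 90, 92, 89]
t=6: [95, 96, 94, 95, 96, 94]
t=7: [100, 101, 99, 100, 101, 99]
t=8: [106, 106, 105, 106, 106, 105]
t=9: [111, 111, 111, 111, 111, 111]
t=10: [117, 117, 117, 117, 117, 117]
t=11: [124, 124, 124, 124, 124, 124]
t=12: [123, 123, 123, 123, 123, 123]
t=13: [124, 124, 124, 124, 124, 124]
t=14: [123, 123, 123, 123, 123, 123]
t=15: [124, 124, 124, 124, 124, 124]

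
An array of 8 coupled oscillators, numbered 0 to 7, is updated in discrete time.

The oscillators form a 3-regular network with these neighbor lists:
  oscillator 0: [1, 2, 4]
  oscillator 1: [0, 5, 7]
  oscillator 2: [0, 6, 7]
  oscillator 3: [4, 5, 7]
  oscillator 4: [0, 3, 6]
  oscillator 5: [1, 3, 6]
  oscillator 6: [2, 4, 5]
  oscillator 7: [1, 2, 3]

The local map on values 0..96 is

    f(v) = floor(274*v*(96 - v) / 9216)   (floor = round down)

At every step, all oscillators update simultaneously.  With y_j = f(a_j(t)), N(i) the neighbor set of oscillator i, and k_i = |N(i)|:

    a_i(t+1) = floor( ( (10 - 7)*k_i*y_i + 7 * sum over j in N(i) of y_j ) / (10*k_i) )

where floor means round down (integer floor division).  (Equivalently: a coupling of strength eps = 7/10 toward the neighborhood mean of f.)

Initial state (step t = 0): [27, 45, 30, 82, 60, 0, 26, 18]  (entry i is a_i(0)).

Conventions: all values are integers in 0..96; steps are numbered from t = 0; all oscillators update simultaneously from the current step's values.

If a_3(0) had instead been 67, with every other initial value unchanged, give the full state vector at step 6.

Simulating step by step:
t=0: [27, 45, 30, 67, 60, 0, 26, 18]
t=1: [60, 42, 52, 41, 57, 41, 44, 55]
t=2: [66, 66, 66, 66, 66, 67, 67, 67]
t=3: [58, 57, 57, 57, 57, 57, 57, 57]
t=4: [65, 65, 65, 66, 65, 66, 66, 66]
t=5: [59, 58, 58, 58, 58, 58, 58, 58]
t=6: [64, 64, 64, 65, 64, 65, 65, 65]

Answer: [64, 64, 64, 65, 64, 65, 65, 65]
Key observation: This trace re-runs the system from the modified initial state.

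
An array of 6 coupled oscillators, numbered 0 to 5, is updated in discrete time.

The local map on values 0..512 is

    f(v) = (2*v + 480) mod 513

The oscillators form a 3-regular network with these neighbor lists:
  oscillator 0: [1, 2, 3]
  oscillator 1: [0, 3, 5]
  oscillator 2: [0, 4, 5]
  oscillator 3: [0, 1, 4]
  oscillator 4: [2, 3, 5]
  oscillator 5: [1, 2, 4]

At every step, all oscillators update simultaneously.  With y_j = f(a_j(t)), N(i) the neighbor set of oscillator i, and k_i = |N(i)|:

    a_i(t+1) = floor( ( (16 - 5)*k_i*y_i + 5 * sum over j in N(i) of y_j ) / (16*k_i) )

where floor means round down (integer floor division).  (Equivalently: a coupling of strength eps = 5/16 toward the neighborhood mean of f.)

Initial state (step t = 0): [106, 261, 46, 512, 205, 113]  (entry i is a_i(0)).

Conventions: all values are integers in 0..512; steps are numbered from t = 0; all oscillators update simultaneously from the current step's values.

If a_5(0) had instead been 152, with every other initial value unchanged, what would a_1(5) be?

Simulating step by step:
t=0: [106, 261, 46, 512, 205, 152]
t=1: [229, 432, 126, 437, 343, 282]
t=2: [382, 298, 211, 317, 155, 82]
t=3: [204, 79, 332, 117, 253, 164]
t=4: [304, 176, 200, 239, 389, 277]
t=5: [160, 272, 283, 369, 244, 101]

Answer: a_1(5) = 272
Key observation: This trace re-runs the system from the modified initial state.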